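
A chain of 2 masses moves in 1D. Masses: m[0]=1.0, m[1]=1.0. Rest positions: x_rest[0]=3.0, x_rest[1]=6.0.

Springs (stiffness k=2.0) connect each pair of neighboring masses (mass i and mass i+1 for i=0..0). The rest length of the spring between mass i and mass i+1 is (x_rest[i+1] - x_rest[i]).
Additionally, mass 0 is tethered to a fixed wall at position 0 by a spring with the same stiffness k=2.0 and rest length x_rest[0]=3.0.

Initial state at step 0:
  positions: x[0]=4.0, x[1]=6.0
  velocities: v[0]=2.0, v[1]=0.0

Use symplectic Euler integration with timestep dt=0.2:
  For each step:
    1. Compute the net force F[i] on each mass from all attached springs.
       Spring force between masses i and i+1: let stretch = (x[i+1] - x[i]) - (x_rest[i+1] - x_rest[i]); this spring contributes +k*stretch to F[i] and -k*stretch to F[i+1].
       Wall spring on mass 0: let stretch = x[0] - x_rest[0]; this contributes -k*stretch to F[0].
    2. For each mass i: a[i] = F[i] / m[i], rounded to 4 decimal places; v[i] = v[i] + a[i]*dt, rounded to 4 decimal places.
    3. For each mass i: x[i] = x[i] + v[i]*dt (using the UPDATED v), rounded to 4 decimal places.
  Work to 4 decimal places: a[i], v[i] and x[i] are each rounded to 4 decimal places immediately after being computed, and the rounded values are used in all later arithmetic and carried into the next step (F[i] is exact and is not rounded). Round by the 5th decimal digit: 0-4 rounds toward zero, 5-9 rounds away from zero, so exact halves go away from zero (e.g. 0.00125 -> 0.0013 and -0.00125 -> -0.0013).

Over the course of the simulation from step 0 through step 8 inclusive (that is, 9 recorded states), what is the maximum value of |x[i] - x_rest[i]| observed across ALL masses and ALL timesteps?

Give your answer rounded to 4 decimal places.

Answer: 1.5858

Derivation:
Step 0: x=[4.0000 6.0000] v=[2.0000 0.0000]
Step 1: x=[4.2400 6.0800] v=[1.2000 0.4000]
Step 2: x=[4.2880 6.2528] v=[0.2400 0.8640]
Step 3: x=[4.1501 6.5084] v=[-0.6893 1.2781]
Step 4: x=[3.8689 6.8154] v=[-1.4060 1.5348]
Step 5: x=[3.5139 7.1266] v=[-1.7750 1.5562]
Step 6: x=[3.1668 7.3888] v=[-1.7355 1.3111]
Step 7: x=[2.9041 7.5533] v=[-1.3134 0.8223]
Step 8: x=[2.7810 7.5858] v=[-0.6154 0.1626]
Max displacement = 1.5858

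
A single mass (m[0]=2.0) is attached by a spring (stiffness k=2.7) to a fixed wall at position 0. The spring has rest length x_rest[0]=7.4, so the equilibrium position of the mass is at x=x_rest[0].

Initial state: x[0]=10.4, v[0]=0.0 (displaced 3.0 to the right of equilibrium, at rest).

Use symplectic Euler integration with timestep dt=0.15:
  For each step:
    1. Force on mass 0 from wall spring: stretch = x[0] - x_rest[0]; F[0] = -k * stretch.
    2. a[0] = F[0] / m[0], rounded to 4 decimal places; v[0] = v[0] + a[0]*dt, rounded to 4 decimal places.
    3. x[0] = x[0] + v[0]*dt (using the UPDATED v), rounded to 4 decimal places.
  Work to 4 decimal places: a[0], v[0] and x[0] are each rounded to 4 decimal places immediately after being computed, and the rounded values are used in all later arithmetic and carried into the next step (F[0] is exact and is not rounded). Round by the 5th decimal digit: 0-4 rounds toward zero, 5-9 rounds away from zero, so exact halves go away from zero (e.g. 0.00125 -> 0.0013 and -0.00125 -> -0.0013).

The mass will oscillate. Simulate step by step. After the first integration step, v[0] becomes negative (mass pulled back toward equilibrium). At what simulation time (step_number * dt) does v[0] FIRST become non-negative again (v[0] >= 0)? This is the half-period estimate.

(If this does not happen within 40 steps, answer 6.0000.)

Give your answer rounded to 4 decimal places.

Answer: 2.8500

Derivation:
Step 0: x=[10.4000] v=[0.0000]
Step 1: x=[10.3089] v=[-0.6075]
Step 2: x=[10.1294] v=[-1.1966]
Step 3: x=[9.8670] v=[-1.7493]
Step 4: x=[9.5297] v=[-2.2489]
Step 5: x=[9.1277] v=[-2.6802]
Step 6: x=[8.6732] v=[-3.0301]
Step 7: x=[8.1800] v=[-3.2879]
Step 8: x=[7.6631] v=[-3.4459]
Step 9: x=[7.1382] v=[-3.4992]
Step 10: x=[6.6213] v=[-3.4462]
Step 11: x=[6.1280] v=[-3.2885]
Step 12: x=[5.6734] v=[-3.0309]
Step 13: x=[5.2712] v=[-2.6813]
Step 14: x=[4.9337] v=[-2.2502]
Step 15: x=[4.6711] v=[-1.7508]
Step 16: x=[4.4914] v=[-1.1982]
Step 17: x=[4.4000] v=[-0.6092]
Step 18: x=[4.3997] v=[-0.0017]
Step 19: x=[4.4906] v=[0.6059]
First v>=0 after going negative at step 19, time=2.8500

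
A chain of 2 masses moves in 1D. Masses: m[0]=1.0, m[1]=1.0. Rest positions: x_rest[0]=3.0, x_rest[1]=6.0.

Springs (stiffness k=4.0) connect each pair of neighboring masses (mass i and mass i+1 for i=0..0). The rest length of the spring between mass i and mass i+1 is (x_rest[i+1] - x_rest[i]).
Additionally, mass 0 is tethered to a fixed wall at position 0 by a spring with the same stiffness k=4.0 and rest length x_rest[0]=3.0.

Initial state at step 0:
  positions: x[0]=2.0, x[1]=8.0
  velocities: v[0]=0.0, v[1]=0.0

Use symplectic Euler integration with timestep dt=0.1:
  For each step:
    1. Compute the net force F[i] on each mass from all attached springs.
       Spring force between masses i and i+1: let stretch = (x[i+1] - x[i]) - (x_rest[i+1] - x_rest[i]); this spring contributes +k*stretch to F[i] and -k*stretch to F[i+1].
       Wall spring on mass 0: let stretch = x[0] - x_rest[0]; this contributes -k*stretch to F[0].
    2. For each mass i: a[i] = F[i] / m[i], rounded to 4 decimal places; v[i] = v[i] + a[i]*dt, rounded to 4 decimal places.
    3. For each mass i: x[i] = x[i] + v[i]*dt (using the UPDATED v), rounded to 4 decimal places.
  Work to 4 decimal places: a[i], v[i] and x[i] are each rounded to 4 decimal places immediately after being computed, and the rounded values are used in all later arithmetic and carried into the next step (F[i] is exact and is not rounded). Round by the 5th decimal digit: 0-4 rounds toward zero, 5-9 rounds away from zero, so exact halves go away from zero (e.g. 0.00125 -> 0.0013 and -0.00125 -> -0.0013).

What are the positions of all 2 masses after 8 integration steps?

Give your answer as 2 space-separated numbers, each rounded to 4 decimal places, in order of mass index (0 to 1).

Answer: 4.8308 5.5559

Derivation:
Step 0: x=[2.0000 8.0000] v=[0.0000 0.0000]
Step 1: x=[2.1600 7.8800] v=[1.6000 -1.2000]
Step 2: x=[2.4624 7.6512] v=[3.0240 -2.2880]
Step 3: x=[2.8739 7.3349] v=[4.1146 -3.1635]
Step 4: x=[3.3488 6.9601] v=[4.7494 -3.7479]
Step 5: x=[3.8342 6.5609] v=[4.8544 -3.9924]
Step 6: x=[4.2753 6.1726] v=[4.4114 -3.8831]
Step 7: x=[4.6213 5.8284] v=[3.4602 -3.4420]
Step 8: x=[4.8308 5.5559] v=[2.0945 -2.7248]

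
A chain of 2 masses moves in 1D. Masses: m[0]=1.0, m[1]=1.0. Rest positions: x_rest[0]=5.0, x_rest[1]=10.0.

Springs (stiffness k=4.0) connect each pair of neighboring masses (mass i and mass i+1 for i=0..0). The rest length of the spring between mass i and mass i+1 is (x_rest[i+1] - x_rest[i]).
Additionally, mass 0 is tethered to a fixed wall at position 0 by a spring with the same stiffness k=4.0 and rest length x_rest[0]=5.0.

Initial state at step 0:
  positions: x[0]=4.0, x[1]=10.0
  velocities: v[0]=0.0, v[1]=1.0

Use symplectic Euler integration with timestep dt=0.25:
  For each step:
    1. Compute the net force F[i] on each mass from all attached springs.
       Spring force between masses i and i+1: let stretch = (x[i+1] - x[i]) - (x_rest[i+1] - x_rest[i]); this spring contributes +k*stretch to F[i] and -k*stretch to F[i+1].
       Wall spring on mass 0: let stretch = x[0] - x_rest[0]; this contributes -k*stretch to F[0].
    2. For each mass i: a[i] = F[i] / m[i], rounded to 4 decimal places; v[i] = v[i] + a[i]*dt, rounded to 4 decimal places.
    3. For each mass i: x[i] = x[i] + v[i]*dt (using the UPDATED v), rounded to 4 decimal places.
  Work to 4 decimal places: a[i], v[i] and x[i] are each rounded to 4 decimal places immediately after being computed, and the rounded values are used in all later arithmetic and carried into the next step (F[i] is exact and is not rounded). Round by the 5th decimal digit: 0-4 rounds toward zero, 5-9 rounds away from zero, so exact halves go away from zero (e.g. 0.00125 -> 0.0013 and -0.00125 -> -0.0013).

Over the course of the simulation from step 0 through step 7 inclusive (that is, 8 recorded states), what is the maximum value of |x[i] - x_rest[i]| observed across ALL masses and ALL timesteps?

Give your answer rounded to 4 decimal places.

Answer: 1.2472

Derivation:
Step 0: x=[4.0000 10.0000] v=[0.0000 1.0000]
Step 1: x=[4.5000 10.0000] v=[2.0000 0.0000]
Step 2: x=[5.2500 9.8750] v=[3.0000 -0.5000]
Step 3: x=[5.8438 9.8438] v=[2.3750 -0.1250]
Step 4: x=[5.9766 10.0626] v=[0.5312 0.8750]
Step 5: x=[5.6368 10.5099] v=[-1.3594 1.7890]
Step 6: x=[5.1060 10.9889] v=[-2.1231 1.9159]
Step 7: x=[4.7695 11.2472] v=[-1.3462 1.0330]
Max displacement = 1.2472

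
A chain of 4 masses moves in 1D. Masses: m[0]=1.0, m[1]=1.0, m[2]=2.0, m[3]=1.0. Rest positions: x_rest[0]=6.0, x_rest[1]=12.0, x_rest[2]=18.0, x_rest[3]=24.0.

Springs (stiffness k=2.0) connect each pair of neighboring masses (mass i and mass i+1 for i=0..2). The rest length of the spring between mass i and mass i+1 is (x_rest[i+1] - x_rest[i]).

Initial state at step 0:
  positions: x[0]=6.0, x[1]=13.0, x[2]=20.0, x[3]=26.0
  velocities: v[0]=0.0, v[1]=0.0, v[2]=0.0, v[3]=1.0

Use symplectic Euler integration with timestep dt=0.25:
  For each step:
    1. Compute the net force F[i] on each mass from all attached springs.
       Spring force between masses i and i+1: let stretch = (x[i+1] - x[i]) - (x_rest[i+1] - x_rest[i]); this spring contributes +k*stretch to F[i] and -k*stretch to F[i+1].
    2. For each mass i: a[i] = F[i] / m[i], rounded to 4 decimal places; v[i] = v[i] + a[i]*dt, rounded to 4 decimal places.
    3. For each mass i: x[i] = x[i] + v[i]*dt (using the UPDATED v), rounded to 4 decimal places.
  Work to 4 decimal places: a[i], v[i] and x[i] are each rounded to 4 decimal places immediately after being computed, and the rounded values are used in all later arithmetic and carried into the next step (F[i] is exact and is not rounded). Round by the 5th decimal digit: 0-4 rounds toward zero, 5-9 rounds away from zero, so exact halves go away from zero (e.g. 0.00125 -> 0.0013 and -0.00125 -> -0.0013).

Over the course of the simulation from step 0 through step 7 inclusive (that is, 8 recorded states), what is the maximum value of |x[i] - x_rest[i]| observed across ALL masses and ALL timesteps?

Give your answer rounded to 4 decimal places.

Answer: 2.6176

Derivation:
Step 0: x=[6.0000 13.0000 20.0000 26.0000] v=[0.0000 0.0000 0.0000 1.0000]
Step 1: x=[6.1250 13.0000 19.9375 26.2500] v=[0.5000 0.0000 -0.2500 1.0000]
Step 2: x=[6.3594 13.0078 19.8359 26.4610] v=[0.9375 0.0313 -0.4063 0.8438]
Step 3: x=[6.6748 13.0381 19.7216 26.5938] v=[1.2617 0.1212 -0.4571 0.5313]
Step 4: x=[7.0357 13.1084 19.6191 26.6176] v=[1.4434 0.2813 -0.4099 0.0952]
Step 5: x=[7.4057 13.2335 19.5471 26.5166] v=[1.4798 0.5003 -0.2880 -0.4041]
Step 6: x=[7.7541 13.4193 19.5161 26.2944] v=[1.3937 0.7432 -0.1240 -0.8889]
Step 7: x=[8.0607 13.6591 19.5277 25.9749] v=[1.2263 0.9590 0.0464 -1.2781]
Max displacement = 2.6176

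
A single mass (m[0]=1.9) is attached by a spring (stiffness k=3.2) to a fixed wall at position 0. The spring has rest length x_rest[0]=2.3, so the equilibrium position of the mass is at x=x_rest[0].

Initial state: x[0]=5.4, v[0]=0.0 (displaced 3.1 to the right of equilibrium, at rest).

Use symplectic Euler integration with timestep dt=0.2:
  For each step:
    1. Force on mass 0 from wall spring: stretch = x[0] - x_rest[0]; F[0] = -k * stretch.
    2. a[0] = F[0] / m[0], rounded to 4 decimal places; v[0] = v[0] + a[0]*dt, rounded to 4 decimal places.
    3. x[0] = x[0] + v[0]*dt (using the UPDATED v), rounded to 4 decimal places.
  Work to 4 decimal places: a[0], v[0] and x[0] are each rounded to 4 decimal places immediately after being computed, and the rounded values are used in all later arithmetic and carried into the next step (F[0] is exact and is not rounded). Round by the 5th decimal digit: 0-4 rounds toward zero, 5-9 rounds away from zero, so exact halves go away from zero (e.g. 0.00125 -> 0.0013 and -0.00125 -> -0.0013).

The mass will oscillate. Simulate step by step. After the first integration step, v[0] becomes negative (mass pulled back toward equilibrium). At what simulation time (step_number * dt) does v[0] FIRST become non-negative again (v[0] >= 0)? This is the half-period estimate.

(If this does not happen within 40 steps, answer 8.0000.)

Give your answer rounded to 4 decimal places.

Answer: 2.6000

Derivation:
Step 0: x=[5.4000] v=[0.0000]
Step 1: x=[5.1912] v=[-1.0442]
Step 2: x=[4.7876] v=[-2.0181]
Step 3: x=[4.2164] v=[-2.8560]
Step 4: x=[3.5161] v=[-3.5015]
Step 5: x=[2.7339] v=[-3.9111]
Step 6: x=[1.9224] v=[-4.0573]
Step 7: x=[1.1364] v=[-3.9301]
Step 8: x=[0.4288] v=[-3.5382]
Step 9: x=[-0.1528] v=[-2.9079]
Step 10: x=[-0.5691] v=[-2.0817]
Step 11: x=[-0.7922] v=[-1.1153]
Step 12: x=[-0.8069] v=[-0.0737]
Step 13: x=[-0.6123] v=[0.9728]
First v>=0 after going negative at step 13, time=2.6000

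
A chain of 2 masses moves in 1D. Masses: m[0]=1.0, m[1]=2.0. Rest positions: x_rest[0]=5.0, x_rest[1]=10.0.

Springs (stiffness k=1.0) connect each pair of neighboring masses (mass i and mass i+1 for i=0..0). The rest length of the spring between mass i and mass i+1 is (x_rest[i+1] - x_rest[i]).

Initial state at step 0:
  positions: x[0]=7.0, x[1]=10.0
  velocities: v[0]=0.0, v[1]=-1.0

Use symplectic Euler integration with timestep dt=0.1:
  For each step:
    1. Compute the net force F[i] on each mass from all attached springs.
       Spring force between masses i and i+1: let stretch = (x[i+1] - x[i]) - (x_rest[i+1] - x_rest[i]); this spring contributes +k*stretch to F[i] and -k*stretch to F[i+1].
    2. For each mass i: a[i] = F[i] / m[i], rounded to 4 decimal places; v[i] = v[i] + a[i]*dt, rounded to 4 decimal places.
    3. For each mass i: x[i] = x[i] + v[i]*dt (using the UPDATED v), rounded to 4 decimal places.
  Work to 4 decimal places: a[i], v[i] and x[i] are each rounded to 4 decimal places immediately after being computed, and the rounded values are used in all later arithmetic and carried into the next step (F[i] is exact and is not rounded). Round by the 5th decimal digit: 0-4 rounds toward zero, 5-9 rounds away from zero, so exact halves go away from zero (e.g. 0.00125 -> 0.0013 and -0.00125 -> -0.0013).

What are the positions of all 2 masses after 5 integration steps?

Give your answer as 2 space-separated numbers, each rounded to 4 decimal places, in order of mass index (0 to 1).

Answer: 6.6907 9.6547

Derivation:
Step 0: x=[7.0000 10.0000] v=[0.0000 -1.0000]
Step 1: x=[6.9800 9.9100] v=[-0.2000 -0.9000]
Step 2: x=[6.9393 9.8304] v=[-0.4070 -0.7965]
Step 3: x=[6.8775 9.7613] v=[-0.6179 -0.6911]
Step 4: x=[6.7946 9.7028] v=[-0.8295 -0.5853]
Step 5: x=[6.6907 9.6547] v=[-1.0387 -0.4807]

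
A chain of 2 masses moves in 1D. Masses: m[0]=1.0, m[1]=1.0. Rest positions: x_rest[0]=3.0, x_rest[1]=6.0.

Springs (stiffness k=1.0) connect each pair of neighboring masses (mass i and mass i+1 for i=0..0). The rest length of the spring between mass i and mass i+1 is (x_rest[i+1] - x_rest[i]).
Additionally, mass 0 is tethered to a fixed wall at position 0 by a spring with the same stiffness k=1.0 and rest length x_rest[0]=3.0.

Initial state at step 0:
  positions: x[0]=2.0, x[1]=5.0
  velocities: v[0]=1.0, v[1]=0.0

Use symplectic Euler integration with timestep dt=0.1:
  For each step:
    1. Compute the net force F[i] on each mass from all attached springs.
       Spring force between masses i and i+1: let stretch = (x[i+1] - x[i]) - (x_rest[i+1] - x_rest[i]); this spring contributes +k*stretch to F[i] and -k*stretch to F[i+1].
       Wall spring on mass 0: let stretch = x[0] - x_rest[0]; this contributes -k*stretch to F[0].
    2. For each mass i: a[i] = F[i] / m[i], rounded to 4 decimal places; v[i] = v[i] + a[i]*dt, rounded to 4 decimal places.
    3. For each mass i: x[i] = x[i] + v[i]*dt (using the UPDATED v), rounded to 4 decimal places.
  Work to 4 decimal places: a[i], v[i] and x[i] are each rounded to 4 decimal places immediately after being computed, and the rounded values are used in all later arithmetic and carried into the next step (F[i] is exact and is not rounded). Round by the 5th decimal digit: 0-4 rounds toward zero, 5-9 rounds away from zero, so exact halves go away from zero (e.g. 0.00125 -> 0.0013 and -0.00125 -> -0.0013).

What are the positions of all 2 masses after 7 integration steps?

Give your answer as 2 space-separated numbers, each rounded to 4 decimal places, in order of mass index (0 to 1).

Answer: 2.8501 5.0643

Derivation:
Step 0: x=[2.0000 5.0000] v=[1.0000 0.0000]
Step 1: x=[2.1100 5.0000] v=[1.1000 0.0000]
Step 2: x=[2.2278 5.0011] v=[1.1780 0.0110]
Step 3: x=[2.3511 5.0045] v=[1.2326 0.0337]
Step 4: x=[2.4774 5.0113] v=[1.2628 0.0684]
Step 5: x=[2.6043 5.0228] v=[1.2685 0.1150]
Step 6: x=[2.7293 5.0401] v=[1.2499 0.1732]
Step 7: x=[2.8501 5.0643] v=[1.2081 0.2421]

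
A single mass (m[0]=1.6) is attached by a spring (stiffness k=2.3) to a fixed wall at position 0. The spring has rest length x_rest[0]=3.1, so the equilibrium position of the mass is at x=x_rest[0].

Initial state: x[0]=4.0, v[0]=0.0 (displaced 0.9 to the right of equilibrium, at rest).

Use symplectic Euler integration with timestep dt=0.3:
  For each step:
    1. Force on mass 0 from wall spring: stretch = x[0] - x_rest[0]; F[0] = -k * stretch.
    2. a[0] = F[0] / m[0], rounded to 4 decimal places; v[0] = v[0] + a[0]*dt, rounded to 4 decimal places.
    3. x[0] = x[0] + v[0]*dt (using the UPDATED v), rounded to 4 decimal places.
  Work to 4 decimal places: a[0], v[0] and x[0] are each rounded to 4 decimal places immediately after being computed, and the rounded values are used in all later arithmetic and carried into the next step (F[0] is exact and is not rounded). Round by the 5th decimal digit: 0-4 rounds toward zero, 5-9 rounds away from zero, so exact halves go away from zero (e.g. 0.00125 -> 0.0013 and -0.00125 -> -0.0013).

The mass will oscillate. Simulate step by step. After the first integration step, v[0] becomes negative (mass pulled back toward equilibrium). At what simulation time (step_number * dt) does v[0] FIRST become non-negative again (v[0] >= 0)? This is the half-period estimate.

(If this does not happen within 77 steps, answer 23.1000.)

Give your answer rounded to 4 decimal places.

Answer: 2.7000

Derivation:
Step 0: x=[4.0000] v=[0.0000]
Step 1: x=[3.8836] v=[-0.3881]
Step 2: x=[3.6658] v=[-0.7260]
Step 3: x=[3.3748] v=[-0.9700]
Step 4: x=[3.0483] v=[-1.0885]
Step 5: x=[2.7284] v=[-1.0662]
Step 6: x=[2.4566] v=[-0.9059]
Step 7: x=[2.2681] v=[-0.6284]
Step 8: x=[2.1872] v=[-0.2696]
Step 9: x=[2.2244] v=[0.1241]
First v>=0 after going negative at step 9, time=2.7000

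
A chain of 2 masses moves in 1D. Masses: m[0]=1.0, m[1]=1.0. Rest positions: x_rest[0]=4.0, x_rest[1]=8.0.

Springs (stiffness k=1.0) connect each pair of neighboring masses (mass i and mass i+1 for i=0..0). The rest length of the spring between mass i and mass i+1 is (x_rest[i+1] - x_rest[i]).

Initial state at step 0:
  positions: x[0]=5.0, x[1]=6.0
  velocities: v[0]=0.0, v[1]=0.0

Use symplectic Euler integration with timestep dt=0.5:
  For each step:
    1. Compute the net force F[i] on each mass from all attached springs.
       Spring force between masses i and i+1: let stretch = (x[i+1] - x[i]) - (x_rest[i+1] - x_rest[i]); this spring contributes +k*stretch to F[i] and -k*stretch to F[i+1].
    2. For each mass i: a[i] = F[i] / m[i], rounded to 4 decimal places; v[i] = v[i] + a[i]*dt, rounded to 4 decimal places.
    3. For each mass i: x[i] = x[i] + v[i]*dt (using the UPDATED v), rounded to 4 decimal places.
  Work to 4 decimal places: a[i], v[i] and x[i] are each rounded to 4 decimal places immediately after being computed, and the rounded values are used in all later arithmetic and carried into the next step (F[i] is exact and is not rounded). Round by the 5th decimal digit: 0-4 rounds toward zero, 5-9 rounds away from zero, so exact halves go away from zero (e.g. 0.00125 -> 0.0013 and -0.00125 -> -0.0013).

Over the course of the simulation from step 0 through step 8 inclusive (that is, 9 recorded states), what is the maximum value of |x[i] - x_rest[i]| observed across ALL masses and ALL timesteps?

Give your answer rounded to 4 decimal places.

Answer: 2.0937

Derivation:
Step 0: x=[5.0000 6.0000] v=[0.0000 0.0000]
Step 1: x=[4.2500 6.7500] v=[-1.5000 1.5000]
Step 2: x=[3.1250 7.8750] v=[-2.2500 2.2500]
Step 3: x=[2.1875 8.8125] v=[-1.8750 1.8750]
Step 4: x=[1.9063 9.0938] v=[-0.5625 0.5625]
Step 5: x=[2.4220 8.5782] v=[1.0313 -1.0313]
Step 6: x=[3.4767 7.5235] v=[2.1094 -2.1094]
Step 7: x=[4.5431 6.4571] v=[2.1328 -2.1328]
Step 8: x=[5.0880 5.9122] v=[1.0898 -1.0898]
Max displacement = 2.0937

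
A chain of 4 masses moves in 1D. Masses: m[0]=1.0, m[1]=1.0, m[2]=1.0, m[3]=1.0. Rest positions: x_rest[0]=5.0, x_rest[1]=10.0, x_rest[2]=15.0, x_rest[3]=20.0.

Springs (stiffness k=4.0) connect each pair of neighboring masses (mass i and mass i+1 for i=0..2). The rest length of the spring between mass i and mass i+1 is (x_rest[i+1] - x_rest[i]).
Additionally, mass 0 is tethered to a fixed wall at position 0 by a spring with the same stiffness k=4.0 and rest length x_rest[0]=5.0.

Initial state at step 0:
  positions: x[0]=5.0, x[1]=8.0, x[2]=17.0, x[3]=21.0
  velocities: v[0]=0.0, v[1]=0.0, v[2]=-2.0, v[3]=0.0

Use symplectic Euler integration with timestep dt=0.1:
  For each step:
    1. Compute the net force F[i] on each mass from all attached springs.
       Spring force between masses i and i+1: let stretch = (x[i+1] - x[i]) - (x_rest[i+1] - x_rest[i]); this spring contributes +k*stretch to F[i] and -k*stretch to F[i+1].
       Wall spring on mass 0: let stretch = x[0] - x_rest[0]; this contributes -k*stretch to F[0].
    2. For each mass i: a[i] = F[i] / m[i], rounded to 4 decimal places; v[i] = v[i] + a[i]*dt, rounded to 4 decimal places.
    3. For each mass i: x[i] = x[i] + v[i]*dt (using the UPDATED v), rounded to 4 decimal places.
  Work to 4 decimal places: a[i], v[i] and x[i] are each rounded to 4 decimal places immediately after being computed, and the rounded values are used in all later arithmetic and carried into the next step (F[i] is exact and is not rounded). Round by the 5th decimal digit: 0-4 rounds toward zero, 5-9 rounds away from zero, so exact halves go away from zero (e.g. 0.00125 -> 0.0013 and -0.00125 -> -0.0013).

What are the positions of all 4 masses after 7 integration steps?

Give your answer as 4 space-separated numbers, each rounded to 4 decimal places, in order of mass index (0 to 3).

Answer: 4.2771 11.3640 13.3980 20.8467

Derivation:
Step 0: x=[5.0000 8.0000 17.0000 21.0000] v=[0.0000 0.0000 -2.0000 0.0000]
Step 1: x=[4.9200 8.2400 16.6000 21.0400] v=[-0.8000 2.4000 -4.0000 0.4000]
Step 2: x=[4.7760 8.6816 16.0432 21.1024] v=[-1.4400 4.4160 -5.5680 0.6240]
Step 3: x=[4.5972 9.2614 15.3943 21.1624] v=[-1.7882 5.7984 -6.4890 0.6003]
Step 4: x=[4.4211 9.9000 14.7308 21.1917] v=[-1.7614 6.3859 -6.6349 0.2931]
Step 5: x=[4.2873 10.5127 14.1325 21.1626] v=[-1.3383 6.1267 -5.9829 -0.2913]
Step 6: x=[4.2310 11.0212 13.6706 21.0523] v=[-0.5631 5.0845 -4.6188 -1.1033]
Step 7: x=[4.2771 11.3640 13.3980 20.8467] v=[0.4606 3.4282 -2.7259 -2.0560]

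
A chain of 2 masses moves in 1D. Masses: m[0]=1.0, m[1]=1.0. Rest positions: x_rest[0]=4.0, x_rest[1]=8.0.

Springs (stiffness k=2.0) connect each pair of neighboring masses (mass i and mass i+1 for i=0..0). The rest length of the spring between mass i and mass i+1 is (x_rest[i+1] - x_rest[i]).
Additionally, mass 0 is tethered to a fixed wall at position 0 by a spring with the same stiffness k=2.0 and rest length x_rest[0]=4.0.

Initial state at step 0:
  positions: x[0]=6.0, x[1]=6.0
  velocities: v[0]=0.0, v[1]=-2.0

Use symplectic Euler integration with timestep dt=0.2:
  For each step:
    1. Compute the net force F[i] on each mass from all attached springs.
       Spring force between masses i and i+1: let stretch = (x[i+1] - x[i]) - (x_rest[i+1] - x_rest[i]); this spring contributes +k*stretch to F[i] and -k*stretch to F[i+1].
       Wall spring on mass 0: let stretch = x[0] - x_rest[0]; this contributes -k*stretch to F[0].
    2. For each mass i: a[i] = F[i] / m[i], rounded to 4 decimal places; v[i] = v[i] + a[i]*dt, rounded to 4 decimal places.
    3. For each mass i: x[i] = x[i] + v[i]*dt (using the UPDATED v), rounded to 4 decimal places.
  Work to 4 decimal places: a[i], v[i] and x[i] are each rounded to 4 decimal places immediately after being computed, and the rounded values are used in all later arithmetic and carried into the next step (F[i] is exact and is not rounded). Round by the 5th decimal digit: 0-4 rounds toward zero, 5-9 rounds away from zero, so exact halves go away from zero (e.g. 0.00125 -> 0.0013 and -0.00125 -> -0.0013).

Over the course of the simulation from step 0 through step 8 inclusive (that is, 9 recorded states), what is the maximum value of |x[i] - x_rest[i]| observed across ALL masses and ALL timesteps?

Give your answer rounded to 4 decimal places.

Answer: 3.3726

Derivation:
Step 0: x=[6.0000 6.0000] v=[0.0000 -2.0000]
Step 1: x=[5.5200 5.9200] v=[-2.4000 -0.4000]
Step 2: x=[4.6304 6.1280] v=[-4.4480 1.0400]
Step 3: x=[3.4902 6.5362] v=[-5.7011 2.0410]
Step 4: x=[2.3144 7.0207] v=[-5.8788 2.4226]
Step 5: x=[1.3300 7.4487] v=[-4.9220 2.1401]
Step 6: x=[0.7287 7.7072] v=[-3.0065 1.2926]
Step 7: x=[0.6274 7.7274] v=[-0.5066 0.1012]
Step 8: x=[1.0439 7.4996] v=[2.0824 -1.1388]
Max displacement = 3.3726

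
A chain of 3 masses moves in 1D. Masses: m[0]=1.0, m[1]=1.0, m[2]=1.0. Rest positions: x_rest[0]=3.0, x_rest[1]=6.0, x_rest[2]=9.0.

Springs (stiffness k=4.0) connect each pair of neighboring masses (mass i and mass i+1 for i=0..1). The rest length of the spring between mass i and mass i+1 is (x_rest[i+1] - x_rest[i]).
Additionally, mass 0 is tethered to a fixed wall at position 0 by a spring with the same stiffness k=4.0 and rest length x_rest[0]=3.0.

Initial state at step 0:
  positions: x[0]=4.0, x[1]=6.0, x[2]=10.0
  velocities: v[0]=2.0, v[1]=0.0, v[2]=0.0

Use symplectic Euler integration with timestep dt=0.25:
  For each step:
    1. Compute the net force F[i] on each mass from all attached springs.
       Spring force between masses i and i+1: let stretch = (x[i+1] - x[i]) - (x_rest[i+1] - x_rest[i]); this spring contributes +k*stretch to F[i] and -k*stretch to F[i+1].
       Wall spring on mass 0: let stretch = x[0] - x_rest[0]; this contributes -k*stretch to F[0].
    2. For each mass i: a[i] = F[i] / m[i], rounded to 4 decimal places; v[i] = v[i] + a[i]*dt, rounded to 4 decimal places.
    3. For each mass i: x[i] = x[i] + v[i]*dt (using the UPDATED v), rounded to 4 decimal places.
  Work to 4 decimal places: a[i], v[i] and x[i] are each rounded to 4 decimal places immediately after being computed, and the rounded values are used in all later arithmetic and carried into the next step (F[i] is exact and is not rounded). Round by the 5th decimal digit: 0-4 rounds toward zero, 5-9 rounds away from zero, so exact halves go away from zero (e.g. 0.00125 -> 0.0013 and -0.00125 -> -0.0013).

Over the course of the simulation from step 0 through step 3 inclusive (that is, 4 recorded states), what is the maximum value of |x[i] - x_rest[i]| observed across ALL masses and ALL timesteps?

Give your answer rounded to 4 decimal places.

Answer: 1.5469

Derivation:
Step 0: x=[4.0000 6.0000 10.0000] v=[2.0000 0.0000 0.0000]
Step 1: x=[4.0000 6.5000 9.7500] v=[0.0000 2.0000 -1.0000]
Step 2: x=[3.6250 7.1875 9.4375] v=[-1.5000 2.7500 -1.2500]
Step 3: x=[3.2344 7.5469 9.3125] v=[-1.5625 1.4375 -0.5000]
Max displacement = 1.5469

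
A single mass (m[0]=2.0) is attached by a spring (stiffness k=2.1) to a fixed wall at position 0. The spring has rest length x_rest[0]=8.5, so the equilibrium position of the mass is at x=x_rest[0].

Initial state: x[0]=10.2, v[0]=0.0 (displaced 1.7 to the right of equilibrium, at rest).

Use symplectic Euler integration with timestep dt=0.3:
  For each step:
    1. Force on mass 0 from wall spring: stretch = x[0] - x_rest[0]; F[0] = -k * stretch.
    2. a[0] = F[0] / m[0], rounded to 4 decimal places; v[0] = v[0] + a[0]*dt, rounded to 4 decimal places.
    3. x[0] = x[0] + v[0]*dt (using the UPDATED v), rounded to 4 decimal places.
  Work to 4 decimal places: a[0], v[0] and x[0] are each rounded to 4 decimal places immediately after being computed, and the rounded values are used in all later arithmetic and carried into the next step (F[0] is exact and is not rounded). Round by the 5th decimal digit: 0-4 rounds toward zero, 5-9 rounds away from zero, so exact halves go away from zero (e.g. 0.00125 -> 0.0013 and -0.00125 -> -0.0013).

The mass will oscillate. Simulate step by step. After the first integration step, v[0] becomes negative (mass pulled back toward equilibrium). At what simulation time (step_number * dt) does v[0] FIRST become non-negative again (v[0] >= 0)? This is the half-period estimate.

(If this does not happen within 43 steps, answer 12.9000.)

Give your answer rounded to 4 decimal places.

Answer: 3.3000

Derivation:
Step 0: x=[10.2000] v=[0.0000]
Step 1: x=[10.0394] v=[-0.5355]
Step 2: x=[9.7333] v=[-1.0204]
Step 3: x=[9.3106] v=[-1.4089]
Step 4: x=[8.8113] v=[-1.6642]
Step 5: x=[8.2826] v=[-1.7623]
Step 6: x=[7.7745] v=[-1.6938]
Step 7: x=[7.3349] v=[-1.4653]
Step 8: x=[7.0054] v=[-1.0983]
Step 9: x=[6.8172] v=[-0.6275]
Step 10: x=[6.7880] v=[-0.0974]
Step 11: x=[6.9206] v=[0.4419]
First v>=0 after going negative at step 11, time=3.3000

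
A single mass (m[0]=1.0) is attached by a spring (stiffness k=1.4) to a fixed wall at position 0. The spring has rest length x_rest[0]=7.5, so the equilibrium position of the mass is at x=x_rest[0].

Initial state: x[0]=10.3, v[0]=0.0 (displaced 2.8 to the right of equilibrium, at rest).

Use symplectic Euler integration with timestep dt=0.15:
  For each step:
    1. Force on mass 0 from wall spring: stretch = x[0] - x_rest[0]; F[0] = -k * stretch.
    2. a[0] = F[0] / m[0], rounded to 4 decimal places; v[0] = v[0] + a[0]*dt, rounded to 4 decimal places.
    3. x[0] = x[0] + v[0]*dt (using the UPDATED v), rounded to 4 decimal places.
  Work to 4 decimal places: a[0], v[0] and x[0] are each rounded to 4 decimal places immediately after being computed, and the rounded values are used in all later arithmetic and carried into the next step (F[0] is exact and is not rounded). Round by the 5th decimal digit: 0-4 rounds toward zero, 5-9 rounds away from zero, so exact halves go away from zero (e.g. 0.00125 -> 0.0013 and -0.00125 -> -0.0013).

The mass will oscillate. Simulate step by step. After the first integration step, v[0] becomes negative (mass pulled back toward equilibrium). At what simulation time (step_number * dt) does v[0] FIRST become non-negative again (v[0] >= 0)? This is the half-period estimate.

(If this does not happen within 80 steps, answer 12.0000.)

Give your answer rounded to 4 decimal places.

Step 0: x=[10.3000] v=[0.0000]
Step 1: x=[10.2118] v=[-0.5880]
Step 2: x=[10.0382] v=[-1.1575]
Step 3: x=[9.7846] v=[-1.6905]
Step 4: x=[9.4591] v=[-2.1703]
Step 5: x=[9.0718] v=[-2.5817]
Step 6: x=[8.6350] v=[-2.9118]
Step 7: x=[8.1625] v=[-3.1502]
Step 8: x=[7.6691] v=[-3.2893]
Step 9: x=[7.1704] v=[-3.3248]
Step 10: x=[6.6821] v=[-3.2556]
Step 11: x=[6.2195] v=[-3.0838]
Step 12: x=[5.7973] v=[-2.8149]
Step 13: x=[5.4287] v=[-2.4573]
Step 14: x=[5.1254] v=[-2.0223]
Step 15: x=[4.8969] v=[-1.5236]
Step 16: x=[4.7504] v=[-0.9770]
Step 17: x=[4.6905] v=[-0.3996]
Step 18: x=[4.7191] v=[0.1904]
First v>=0 after going negative at step 18, time=2.7000

Answer: 2.7000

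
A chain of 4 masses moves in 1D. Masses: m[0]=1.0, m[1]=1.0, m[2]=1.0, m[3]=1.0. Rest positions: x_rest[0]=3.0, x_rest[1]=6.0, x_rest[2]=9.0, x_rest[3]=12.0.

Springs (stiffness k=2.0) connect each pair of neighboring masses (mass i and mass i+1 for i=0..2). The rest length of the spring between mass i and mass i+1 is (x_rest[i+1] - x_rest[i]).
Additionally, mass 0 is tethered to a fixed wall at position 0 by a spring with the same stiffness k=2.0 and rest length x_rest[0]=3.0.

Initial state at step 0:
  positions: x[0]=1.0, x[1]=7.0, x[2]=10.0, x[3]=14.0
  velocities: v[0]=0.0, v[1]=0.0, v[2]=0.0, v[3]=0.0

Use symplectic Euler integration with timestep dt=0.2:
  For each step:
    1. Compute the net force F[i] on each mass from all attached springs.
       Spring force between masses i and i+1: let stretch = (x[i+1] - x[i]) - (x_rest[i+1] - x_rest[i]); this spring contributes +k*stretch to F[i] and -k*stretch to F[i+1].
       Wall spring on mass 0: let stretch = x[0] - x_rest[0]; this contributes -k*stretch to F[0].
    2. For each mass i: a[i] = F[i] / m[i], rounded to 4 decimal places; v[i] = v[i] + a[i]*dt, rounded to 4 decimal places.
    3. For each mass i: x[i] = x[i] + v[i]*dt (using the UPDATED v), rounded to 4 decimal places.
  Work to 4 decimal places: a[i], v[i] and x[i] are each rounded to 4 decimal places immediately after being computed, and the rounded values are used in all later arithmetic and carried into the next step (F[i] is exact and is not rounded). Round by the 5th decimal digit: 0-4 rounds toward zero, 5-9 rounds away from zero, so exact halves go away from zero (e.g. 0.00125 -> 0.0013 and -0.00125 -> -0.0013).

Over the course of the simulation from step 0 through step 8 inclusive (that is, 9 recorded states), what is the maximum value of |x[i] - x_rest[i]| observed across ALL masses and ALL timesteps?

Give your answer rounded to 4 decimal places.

Answer: 2.0779

Derivation:
Step 0: x=[1.0000 7.0000 10.0000 14.0000] v=[0.0000 0.0000 0.0000 0.0000]
Step 1: x=[1.4000 6.7600 10.0800 13.9200] v=[2.0000 -1.2000 0.4000 -0.4000]
Step 2: x=[2.1168 6.3568 10.2016 13.7728] v=[3.5840 -2.0160 0.6080 -0.7360]
Step 3: x=[3.0035 5.9220 10.3013 13.5799] v=[4.4333 -2.1741 0.4986 -0.9645]
Step 4: x=[3.8834 5.6040 10.3130 13.3647] v=[4.3993 -1.5898 0.0583 -1.0759]
Step 5: x=[4.5902 5.5251 10.1921 13.1454] v=[3.5342 -0.3944 -0.6046 -1.0966]
Step 6: x=[5.0046 5.7448 9.9341 12.9298] v=[2.0721 1.0984 -1.2901 -1.0779]
Step 7: x=[5.0779 6.2404 9.5806 12.7146] v=[0.3663 2.4780 -1.7675 -1.0762]
Step 8: x=[4.8379 6.9102 9.2106 12.4886] v=[-1.1999 3.3491 -1.8500 -1.1298]
Max displacement = 2.0779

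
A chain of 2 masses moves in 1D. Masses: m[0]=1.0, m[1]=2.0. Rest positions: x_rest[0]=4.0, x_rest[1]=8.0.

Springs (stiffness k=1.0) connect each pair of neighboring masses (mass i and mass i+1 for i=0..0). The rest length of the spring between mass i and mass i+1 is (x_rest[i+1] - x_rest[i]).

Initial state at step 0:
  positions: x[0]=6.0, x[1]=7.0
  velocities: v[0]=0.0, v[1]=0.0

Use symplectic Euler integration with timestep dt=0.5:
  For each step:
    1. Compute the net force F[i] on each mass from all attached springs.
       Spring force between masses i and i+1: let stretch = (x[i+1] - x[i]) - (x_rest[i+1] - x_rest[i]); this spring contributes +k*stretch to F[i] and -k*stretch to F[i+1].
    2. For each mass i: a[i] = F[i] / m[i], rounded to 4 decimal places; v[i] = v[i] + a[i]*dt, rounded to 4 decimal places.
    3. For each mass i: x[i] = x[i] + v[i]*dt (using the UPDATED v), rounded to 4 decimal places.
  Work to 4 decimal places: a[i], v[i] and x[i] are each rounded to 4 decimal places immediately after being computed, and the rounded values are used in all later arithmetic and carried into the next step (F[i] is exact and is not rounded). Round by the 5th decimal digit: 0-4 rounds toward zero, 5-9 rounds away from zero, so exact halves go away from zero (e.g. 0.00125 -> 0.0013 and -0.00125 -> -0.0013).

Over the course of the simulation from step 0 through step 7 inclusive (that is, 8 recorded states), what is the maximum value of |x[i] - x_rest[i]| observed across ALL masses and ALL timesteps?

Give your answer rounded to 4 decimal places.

Answer: 2.0182

Derivation:
Step 0: x=[6.0000 7.0000] v=[0.0000 0.0000]
Step 1: x=[5.2500 7.3750] v=[-1.5000 0.7500]
Step 2: x=[4.0313 7.9844] v=[-2.4375 1.2188]
Step 3: x=[2.8008 8.5997] v=[-2.4610 1.2306]
Step 4: x=[2.0200 8.9902] v=[-1.5616 0.7809]
Step 5: x=[1.9818 9.0094] v=[-0.0765 0.0384]
Step 6: x=[2.7005 8.6502] v=[1.4373 -0.7185]
Step 7: x=[3.9066 8.0472] v=[2.4122 -1.2060]
Max displacement = 2.0182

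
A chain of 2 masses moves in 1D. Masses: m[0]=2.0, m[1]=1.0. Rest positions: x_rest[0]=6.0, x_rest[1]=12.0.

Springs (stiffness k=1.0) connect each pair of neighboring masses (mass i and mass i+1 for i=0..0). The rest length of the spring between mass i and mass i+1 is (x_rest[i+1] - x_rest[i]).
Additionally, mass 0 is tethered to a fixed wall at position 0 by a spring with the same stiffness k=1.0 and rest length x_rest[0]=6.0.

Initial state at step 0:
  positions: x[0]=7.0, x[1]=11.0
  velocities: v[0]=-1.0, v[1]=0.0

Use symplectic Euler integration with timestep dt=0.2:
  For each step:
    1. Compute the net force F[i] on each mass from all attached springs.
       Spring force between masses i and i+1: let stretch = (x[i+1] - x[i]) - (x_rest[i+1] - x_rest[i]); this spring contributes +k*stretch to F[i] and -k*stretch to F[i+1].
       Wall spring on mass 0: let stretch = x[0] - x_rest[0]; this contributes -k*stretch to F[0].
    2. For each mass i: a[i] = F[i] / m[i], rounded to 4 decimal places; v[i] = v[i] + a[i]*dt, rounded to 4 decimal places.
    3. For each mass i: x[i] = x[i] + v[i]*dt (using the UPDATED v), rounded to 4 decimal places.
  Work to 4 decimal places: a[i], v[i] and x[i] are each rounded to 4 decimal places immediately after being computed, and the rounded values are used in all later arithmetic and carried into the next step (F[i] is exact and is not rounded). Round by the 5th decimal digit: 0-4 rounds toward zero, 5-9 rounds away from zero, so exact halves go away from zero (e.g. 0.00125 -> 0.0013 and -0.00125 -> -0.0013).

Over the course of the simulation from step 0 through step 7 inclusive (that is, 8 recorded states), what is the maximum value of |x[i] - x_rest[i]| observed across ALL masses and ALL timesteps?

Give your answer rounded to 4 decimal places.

Answer: 1.2389

Derivation:
Step 0: x=[7.0000 11.0000] v=[-1.0000 0.0000]
Step 1: x=[6.7400 11.0800] v=[-1.3000 0.4000]
Step 2: x=[6.4320 11.2264] v=[-1.5400 0.7320]
Step 3: x=[6.0912 11.4210] v=[-1.7038 0.9731]
Step 4: x=[5.7352 11.6424] v=[-1.7799 1.1071]
Step 5: x=[5.3827 11.8675] v=[-1.7627 1.1257]
Step 6: x=[5.0522 12.0732] v=[-1.6525 1.0287]
Step 7: x=[4.7611 12.2381] v=[-1.4556 0.8245]
Max displacement = 1.2389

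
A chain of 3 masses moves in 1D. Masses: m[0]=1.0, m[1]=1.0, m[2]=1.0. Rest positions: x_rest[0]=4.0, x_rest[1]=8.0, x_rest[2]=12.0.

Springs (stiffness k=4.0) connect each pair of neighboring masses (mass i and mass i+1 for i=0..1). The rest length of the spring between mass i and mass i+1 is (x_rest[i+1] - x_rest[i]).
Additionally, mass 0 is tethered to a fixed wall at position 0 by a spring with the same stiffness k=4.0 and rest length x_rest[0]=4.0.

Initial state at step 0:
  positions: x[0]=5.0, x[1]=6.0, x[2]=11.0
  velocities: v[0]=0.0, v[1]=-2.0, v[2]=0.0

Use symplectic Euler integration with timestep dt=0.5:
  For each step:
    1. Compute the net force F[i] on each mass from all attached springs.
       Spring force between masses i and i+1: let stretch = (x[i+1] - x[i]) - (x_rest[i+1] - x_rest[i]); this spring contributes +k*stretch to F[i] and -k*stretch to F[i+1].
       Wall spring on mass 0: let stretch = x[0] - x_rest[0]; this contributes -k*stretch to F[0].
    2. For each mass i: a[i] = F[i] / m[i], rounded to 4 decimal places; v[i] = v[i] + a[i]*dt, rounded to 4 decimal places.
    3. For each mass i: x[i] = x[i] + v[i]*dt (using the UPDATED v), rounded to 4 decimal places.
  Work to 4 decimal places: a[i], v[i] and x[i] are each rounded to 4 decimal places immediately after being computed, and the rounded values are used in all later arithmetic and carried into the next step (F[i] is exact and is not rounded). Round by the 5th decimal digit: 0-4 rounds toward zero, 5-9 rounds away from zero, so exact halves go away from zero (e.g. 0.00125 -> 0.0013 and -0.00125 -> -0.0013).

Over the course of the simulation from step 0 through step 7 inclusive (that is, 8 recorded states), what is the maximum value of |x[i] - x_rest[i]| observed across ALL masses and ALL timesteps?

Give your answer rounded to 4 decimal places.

Answer: 3.0000

Derivation:
Step 0: x=[5.0000 6.0000 11.0000] v=[0.0000 -2.0000 0.0000]
Step 1: x=[1.0000 9.0000 10.0000] v=[-8.0000 6.0000 -2.0000]
Step 2: x=[4.0000 5.0000 12.0000] v=[6.0000 -8.0000 4.0000]
Step 3: x=[4.0000 7.0000 11.0000] v=[0.0000 4.0000 -2.0000]
Step 4: x=[3.0000 10.0000 10.0000] v=[-2.0000 6.0000 -2.0000]
Step 5: x=[6.0000 6.0000 13.0000] v=[6.0000 -8.0000 6.0000]
Step 6: x=[3.0000 9.0000 13.0000] v=[-6.0000 6.0000 0.0000]
Step 7: x=[3.0000 10.0000 13.0000] v=[0.0000 2.0000 0.0000]
Max displacement = 3.0000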